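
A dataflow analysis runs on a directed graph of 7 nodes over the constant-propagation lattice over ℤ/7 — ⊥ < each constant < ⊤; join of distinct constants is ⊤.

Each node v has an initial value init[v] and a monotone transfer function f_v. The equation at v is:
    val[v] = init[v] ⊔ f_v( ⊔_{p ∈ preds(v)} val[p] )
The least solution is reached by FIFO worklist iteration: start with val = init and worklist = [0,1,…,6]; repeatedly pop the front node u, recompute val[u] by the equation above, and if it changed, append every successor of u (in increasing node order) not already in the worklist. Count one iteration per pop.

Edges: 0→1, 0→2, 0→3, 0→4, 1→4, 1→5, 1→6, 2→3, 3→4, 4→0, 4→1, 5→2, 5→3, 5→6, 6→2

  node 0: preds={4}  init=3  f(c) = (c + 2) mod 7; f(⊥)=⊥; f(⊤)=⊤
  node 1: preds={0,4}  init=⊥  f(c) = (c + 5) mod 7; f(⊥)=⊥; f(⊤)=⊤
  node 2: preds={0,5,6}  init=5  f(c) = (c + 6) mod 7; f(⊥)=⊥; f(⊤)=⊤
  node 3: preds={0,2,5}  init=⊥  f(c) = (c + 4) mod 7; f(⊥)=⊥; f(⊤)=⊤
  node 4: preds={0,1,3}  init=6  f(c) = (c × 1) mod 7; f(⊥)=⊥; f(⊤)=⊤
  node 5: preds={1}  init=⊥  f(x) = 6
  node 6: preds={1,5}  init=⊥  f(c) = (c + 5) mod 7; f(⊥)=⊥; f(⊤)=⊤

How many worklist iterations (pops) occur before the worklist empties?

11

Trace (11 dequeues):
  [1] u=0 | in 6 | out ⊤ | prev 3 | push {}
  [2] u=1 | in ⊤ | out ⊤ | prev ⊥ | push {}
  [3] u=2 | in ⊤ | out ⊤ | prev 5 | push {}
  [4] u=3 | in ⊤ | out ⊤ | prev ⊥ | push {}
  [5] u=4 | in ⊤ | out ⊤ | prev 6 | push {0,1}
  [6] u=5 | in ⊤ | out 6 | prev ⊥ | push {2,3}
  [7] u=6 | in ⊤ | out ⊤ | prev ⊥ | push {}
  [8] u=0 | in ⊤ | out ⊤ | ==
  [9] u=1 | in ⊤ | out ⊤ | ==
  [10] u=2 | in ⊤ | out ⊤ | ==
  [11] u=3 | in ⊤ | out ⊤ | ==

Converged values:
  [0] ⊤
  [1] ⊤
  [2] ⊤
  [3] ⊤
  [4] ⊤
  [5] 6
  [6] ⊤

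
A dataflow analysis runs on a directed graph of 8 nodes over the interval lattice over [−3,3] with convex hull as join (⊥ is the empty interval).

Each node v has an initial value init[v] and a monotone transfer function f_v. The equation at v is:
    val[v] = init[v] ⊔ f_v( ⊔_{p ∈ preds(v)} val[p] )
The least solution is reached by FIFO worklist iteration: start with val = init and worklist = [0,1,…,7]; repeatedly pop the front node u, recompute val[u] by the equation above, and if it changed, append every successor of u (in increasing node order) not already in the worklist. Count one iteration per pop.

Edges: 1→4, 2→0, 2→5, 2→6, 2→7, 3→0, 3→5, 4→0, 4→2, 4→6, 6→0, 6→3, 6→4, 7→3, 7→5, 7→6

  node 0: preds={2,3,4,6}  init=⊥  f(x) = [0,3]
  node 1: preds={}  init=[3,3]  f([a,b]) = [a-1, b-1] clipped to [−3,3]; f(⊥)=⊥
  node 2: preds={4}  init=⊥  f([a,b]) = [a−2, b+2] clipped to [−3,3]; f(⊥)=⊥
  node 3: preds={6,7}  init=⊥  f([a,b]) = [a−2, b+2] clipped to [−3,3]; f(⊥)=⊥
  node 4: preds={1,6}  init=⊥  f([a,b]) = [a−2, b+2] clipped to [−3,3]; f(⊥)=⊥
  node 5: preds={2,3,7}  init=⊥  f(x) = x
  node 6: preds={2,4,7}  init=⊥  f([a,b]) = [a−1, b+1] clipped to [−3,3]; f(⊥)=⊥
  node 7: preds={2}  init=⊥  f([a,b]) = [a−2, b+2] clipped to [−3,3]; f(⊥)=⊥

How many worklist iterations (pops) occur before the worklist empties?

25

Worklist (25 pops):
  #1 pop 0: in=⊥ → [0,3] (was ⊥); enqueue []
  #2 pop 1: in=⊥ → [3,3] (no change)
  #3 pop 2: in=⊥ → ⊥ (no change)
  #4 pop 3: in=⊥ → ⊥ (no change)
  #5 pop 4: in=[3,3] → [1,3] (was ⊥); enqueue [0,2]
  #6 pop 5: in=⊥ → ⊥ (no change)
  #7 pop 6: in=[1,3] → [0,3] (was ⊥); enqueue [3,4]
  #8 pop 7: in=⊥ → ⊥ (no change)
  #9 pop 0: in=[0,3] → [0,3] (no change)
  #10 pop 2: in=[1,3] → [-1,3] (was ⊥); enqueue [0,5,6,7]
  #11 pop 3: in=[0,3] → [-2,3] (was ⊥); enqueue []
  #12 pop 4: in=[0,3] → [-2,3] (was [1,3]); enqueue [2]
  #13 pop 0: in=[-2,3] → [0,3] (no change)
  #14 pop 5: in=[-2,3] → [-2,3] (was ⊥); enqueue []
  #15 pop 6: in=[-2,3] → [-3,3] (was [0,3]); enqueue [0,3,4]
  #16 pop 7: in=[-1,3] → [-3,3] (was ⊥); enqueue [5,6]
  #17 pop 2: in=[-2,3] → [-3,3] (was [-1,3]); enqueue [7]
  #18 pop 0: in=[-3,3] → [0,3] (no change)
  #19 pop 3: in=[-3,3] → [-3,3] (was [-2,3]); enqueue [0]
  #20 pop 4: in=[-3,3] → [-3,3] (was [-2,3]); enqueue [2]
  #21 pop 5: in=[-3,3] → [-3,3] (was [-2,3]); enqueue []
  #22 pop 6: in=[-3,3] → [-3,3] (no change)
  #23 pop 7: in=[-3,3] → [-3,3] (no change)
  #24 pop 0: in=[-3,3] → [0,3] (no change)
  #25 pop 2: in=[-3,3] → [-3,3] (no change)

Fixpoint:
  val[0] = [0,3]
  val[1] = [3,3]
  val[2] = [-3,3]
  val[3] = [-3,3]
  val[4] = [-3,3]
  val[5] = [-3,3]
  val[6] = [-3,3]
  val[7] = [-3,3]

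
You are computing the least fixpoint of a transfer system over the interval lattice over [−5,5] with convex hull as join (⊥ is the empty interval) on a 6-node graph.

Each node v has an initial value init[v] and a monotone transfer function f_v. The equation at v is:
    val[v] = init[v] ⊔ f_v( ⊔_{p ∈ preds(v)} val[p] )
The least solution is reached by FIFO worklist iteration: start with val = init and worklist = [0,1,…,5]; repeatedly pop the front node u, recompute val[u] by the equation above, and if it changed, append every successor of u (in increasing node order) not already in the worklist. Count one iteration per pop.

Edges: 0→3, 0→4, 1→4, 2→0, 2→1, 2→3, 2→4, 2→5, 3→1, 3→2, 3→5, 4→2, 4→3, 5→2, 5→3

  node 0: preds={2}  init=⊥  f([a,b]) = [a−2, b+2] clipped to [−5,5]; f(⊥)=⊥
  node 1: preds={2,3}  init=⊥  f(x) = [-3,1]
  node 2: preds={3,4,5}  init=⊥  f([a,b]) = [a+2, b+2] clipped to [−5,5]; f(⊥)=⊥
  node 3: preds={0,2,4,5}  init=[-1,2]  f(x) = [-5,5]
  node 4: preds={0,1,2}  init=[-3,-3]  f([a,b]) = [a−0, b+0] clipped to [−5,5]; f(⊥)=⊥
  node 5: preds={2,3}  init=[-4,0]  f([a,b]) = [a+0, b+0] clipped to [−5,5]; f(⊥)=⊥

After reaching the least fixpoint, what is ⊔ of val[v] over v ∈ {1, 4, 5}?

Worklist (19 pops):
  #1 pop 0: in=⊥ → ⊥ (no change)
  #2 pop 1: in=[-1,2] → [-3,1] (was ⊥); enqueue []
  #3 pop 2: in=[-4,2] → [-2,4] (was ⊥); enqueue [0,1]
  #4 pop 3: in=[-4,4] → [-5,5] (was [-1,2]); enqueue [2]
  #5 pop 4: in=[-3,4] → [-3,4] (was [-3,-3]); enqueue [3]
  #6 pop 5: in=[-5,5] → [-5,5] (was [-4,0]); enqueue []
  #7 pop 0: in=[-2,4] → [-4,5] (was ⊥); enqueue [4]
  #8 pop 1: in=[-5,5] → [-3,1] (no change)
  #9 pop 2: in=[-5,5] → [-3,5] (was [-2,4]); enqueue [0,1,5]
  #10 pop 3: in=[-5,5] → [-5,5] (no change)
  #11 pop 4: in=[-4,5] → [-4,5] (was [-3,4]); enqueue [2,3]
  #12 pop 0: in=[-3,5] → [-5,5] (was [-4,5]); enqueue [4]
  #13 pop 1: in=[-5,5] → [-3,1] (no change)
  #14 pop 5: in=[-5,5] → [-5,5] (no change)
  #15 pop 2: in=[-5,5] → [-3,5] (no change)
  #16 pop 3: in=[-5,5] → [-5,5] (no change)
  #17 pop 4: in=[-5,5] → [-5,5] (was [-4,5]); enqueue [2,3]
  #18 pop 2: in=[-5,5] → [-3,5] (no change)
  #19 pop 3: in=[-5,5] → [-5,5] (no change)

Fixpoint:
  val[0] = [-5,5]
  val[1] = [-3,1]
  val[2] = [-3,5]
  val[3] = [-5,5]
  val[4] = [-5,5]
  val[5] = [-5,5]

[-5,5]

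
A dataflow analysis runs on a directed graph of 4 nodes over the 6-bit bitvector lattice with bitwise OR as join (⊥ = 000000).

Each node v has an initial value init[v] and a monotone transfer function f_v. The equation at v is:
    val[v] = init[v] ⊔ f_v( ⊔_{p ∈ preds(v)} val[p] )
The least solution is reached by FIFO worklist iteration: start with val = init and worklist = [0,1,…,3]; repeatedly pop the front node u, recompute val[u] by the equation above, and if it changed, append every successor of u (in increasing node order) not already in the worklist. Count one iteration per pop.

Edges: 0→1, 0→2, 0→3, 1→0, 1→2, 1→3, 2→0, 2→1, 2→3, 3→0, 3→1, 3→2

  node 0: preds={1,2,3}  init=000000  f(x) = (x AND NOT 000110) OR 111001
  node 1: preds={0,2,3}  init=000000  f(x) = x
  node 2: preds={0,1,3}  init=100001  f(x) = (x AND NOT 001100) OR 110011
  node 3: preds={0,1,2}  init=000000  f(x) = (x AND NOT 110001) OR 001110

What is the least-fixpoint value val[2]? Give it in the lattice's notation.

Trace (9 dequeues):
  [1] u=0 | in 100001 | out 111001 | prev 000000 | push {}
  [2] u=1 | in 111001 | out 111001 | prev 000000 | push {0}
  [3] u=2 | in 111001 | out 110011 | prev 100001 | push {1}
  [4] u=3 | in 111011 | out 001110 | prev 000000 | push {2}
  [5] u=0 | in 111111 | out 111001 | ==
  [6] u=1 | in 111111 | out 111111 | prev 111001 | push {0,3}
  [7] u=2 | in 111111 | out 110011 | ==
  [8] u=0 | in 111111 | out 111001 | ==
  [9] u=3 | in 111111 | out 001110 | ==

Converged values:
  [0] 111001
  [1] 111111
  [2] 110011
  [3] 001110

110011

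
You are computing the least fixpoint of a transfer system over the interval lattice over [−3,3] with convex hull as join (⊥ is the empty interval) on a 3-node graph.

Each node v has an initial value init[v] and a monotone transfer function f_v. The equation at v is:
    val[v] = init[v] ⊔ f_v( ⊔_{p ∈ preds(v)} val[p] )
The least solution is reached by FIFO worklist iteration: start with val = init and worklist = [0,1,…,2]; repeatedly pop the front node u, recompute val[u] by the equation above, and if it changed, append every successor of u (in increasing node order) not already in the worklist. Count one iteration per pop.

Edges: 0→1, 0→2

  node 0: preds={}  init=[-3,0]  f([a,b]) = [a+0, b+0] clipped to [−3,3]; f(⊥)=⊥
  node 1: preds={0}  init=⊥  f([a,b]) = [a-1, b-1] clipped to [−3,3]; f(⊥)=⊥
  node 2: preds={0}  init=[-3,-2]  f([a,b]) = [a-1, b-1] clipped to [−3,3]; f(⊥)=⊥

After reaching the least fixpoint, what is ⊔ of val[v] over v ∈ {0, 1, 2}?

[-3,0]

Trace (3 dequeues):
  [1] u=0 | in ⊥ | out [-3,0] | ==
  [2] u=1 | in [-3,0] | out [-3,-1] | prev ⊥ | push {}
  [3] u=2 | in [-3,0] | out [-3,-1] | prev [-3,-2] | push {}

Converged values:
  [0] [-3,0]
  [1] [-3,-1]
  [2] [-3,-1]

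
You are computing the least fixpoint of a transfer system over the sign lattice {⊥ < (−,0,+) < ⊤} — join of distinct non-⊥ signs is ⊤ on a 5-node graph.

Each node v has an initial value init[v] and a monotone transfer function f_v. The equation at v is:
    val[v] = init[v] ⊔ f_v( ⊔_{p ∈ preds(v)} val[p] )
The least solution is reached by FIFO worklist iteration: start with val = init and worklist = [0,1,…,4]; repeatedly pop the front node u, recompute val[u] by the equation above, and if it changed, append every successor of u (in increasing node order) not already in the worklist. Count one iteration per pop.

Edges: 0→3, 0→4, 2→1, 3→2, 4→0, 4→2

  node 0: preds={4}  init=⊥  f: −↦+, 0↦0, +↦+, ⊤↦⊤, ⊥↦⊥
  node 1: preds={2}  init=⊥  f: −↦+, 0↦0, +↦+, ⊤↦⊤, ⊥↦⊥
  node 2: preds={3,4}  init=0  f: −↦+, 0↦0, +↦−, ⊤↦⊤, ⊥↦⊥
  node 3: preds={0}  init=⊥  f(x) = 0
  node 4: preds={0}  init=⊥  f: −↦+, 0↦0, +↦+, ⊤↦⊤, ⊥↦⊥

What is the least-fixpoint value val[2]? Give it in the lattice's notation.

0

Worklist (6 pops):
  #1 pop 0: in=⊥ → ⊥ (no change)
  #2 pop 1: in=0 → 0 (was ⊥); enqueue []
  #3 pop 2: in=⊥ → 0 (no change)
  #4 pop 3: in=⊥ → 0 (was ⊥); enqueue [2]
  #5 pop 4: in=⊥ → ⊥ (no change)
  #6 pop 2: in=0 → 0 (no change)

Fixpoint:
  val[0] = ⊥
  val[1] = 0
  val[2] = 0
  val[3] = 0
  val[4] = ⊥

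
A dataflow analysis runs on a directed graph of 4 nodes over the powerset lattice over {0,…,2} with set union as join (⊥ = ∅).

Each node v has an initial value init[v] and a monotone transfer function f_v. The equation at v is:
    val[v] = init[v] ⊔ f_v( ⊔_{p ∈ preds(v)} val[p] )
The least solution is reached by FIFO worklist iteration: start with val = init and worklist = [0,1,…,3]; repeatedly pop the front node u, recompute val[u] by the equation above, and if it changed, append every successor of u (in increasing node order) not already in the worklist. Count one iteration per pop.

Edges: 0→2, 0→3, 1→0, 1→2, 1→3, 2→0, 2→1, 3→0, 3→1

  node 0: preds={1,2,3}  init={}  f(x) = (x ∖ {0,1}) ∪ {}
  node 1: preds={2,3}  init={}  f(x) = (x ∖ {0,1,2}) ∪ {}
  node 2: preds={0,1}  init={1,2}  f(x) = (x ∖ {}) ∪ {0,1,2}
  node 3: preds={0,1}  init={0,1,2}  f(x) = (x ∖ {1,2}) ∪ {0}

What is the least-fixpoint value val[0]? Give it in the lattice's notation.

{2}

Worklist (6 pops):
  #1 pop 0: in={0,1,2} → {2} (was {}); enqueue []
  #2 pop 1: in={0,1,2} → {} (no change)
  #3 pop 2: in={2} → {0,1,2} (was {1,2}); enqueue [0,1]
  #4 pop 3: in={2} → {0,1,2} (no change)
  #5 pop 0: in={0,1,2} → {2} (no change)
  #6 pop 1: in={0,1,2} → {} (no change)

Fixpoint:
  val[0] = {2}
  val[1] = {}
  val[2] = {0,1,2}
  val[3] = {0,1,2}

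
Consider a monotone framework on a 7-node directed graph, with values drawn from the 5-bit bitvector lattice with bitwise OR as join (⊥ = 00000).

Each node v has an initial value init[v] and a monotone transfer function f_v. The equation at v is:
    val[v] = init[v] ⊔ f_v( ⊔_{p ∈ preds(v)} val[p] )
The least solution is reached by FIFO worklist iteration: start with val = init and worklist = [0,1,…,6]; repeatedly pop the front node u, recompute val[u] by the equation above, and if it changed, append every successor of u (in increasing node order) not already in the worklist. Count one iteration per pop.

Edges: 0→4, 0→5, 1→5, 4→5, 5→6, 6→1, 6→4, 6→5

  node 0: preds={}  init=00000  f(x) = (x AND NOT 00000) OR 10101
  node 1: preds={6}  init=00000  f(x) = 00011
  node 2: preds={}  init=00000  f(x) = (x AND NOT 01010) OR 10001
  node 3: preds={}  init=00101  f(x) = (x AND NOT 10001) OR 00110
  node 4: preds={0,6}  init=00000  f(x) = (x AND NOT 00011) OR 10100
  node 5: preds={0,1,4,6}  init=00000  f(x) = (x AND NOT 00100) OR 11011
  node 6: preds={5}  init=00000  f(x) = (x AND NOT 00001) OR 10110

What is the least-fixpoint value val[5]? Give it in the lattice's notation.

Trace (10 dequeues):
  [1] u=0 | in 00000 | out 10101 | prev 00000 | push {}
  [2] u=1 | in 00000 | out 00011 | prev 00000 | push {}
  [3] u=2 | in 00000 | out 10001 | prev 00000 | push {}
  [4] u=3 | in 00000 | out 00111 | prev 00101 | push {}
  [5] u=4 | in 10101 | out 10100 | prev 00000 | push {}
  [6] u=5 | in 10111 | out 11011 | prev 00000 | push {}
  [7] u=6 | in 11011 | out 11110 | prev 00000 | push {1,4,5}
  [8] u=1 | in 11110 | out 00011 | ==
  [9] u=4 | in 11111 | out 11100 | prev 10100 | push {}
  [10] u=5 | in 11111 | out 11011 | ==

Converged values:
  [0] 10101
  [1] 00011
  [2] 10001
  [3] 00111
  [4] 11100
  [5] 11011
  [6] 11110

11011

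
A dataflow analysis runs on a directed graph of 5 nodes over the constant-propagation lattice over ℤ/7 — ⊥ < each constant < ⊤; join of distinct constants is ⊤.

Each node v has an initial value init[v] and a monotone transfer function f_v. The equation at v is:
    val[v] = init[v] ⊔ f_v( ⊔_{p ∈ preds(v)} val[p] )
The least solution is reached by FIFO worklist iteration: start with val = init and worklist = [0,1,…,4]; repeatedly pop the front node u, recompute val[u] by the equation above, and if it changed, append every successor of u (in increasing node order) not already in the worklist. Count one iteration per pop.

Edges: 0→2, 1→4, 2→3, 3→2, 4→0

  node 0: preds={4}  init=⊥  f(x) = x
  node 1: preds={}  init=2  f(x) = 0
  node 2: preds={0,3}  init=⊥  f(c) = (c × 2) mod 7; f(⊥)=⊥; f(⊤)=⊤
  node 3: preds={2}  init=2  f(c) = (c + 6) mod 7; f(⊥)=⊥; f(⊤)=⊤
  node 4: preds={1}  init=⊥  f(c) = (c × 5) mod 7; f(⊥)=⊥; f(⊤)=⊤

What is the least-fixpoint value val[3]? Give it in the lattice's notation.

⊤

Iteration log — 9 steps:
  step 1. node 0  ⊔preds=⊥  new=⊥  stable
  step 2. node 1  ⊔preds=⊥  new=⊤  old=2  +wl: 
  step 3. node 2  ⊔preds=2  new=4  old=⊥  +wl: 
  step 4. node 3  ⊔preds=4  new=⊤  old=2  +wl: 2
  step 5. node 4  ⊔preds=⊤  new=⊤  old=⊥  +wl: 0
  step 6. node 2  ⊔preds=⊤  new=⊤  old=4  +wl: 3
  step 7. node 0  ⊔preds=⊤  new=⊤  old=⊥  +wl: 2
  step 8. node 3  ⊔preds=⊤  new=⊤  stable
  step 9. node 2  ⊔preds=⊤  new=⊤  stable

Least fixpoint reached:
  node 0: ⊤
  node 1: ⊤
  node 2: ⊤
  node 3: ⊤
  node 4: ⊤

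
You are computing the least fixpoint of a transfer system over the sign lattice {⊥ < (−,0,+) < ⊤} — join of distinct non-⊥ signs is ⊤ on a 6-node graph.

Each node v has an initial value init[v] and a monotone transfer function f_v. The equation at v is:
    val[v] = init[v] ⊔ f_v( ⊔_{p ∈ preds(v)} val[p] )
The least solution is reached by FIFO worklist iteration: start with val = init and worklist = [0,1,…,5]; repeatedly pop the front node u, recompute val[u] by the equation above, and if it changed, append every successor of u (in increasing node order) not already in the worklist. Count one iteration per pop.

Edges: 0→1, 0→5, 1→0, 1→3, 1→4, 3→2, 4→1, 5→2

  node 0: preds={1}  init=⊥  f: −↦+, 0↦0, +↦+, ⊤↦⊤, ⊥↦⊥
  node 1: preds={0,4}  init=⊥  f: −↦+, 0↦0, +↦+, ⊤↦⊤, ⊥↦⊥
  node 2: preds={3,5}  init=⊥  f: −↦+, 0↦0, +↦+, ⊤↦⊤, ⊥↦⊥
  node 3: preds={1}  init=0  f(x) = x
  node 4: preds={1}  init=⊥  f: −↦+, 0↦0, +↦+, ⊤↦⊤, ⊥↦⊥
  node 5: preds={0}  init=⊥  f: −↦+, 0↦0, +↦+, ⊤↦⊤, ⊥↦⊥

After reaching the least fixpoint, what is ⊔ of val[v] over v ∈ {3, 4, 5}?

Trace (6 dequeues):
  [1] u=0 | in ⊥ | out ⊥ | ==
  [2] u=1 | in ⊥ | out ⊥ | ==
  [3] u=2 | in 0 | out 0 | prev ⊥ | push {}
  [4] u=3 | in ⊥ | out 0 | ==
  [5] u=4 | in ⊥ | out ⊥ | ==
  [6] u=5 | in ⊥ | out ⊥ | ==

Converged values:
  [0] ⊥
  [1] ⊥
  [2] 0
  [3] 0
  [4] ⊥
  [5] ⊥

0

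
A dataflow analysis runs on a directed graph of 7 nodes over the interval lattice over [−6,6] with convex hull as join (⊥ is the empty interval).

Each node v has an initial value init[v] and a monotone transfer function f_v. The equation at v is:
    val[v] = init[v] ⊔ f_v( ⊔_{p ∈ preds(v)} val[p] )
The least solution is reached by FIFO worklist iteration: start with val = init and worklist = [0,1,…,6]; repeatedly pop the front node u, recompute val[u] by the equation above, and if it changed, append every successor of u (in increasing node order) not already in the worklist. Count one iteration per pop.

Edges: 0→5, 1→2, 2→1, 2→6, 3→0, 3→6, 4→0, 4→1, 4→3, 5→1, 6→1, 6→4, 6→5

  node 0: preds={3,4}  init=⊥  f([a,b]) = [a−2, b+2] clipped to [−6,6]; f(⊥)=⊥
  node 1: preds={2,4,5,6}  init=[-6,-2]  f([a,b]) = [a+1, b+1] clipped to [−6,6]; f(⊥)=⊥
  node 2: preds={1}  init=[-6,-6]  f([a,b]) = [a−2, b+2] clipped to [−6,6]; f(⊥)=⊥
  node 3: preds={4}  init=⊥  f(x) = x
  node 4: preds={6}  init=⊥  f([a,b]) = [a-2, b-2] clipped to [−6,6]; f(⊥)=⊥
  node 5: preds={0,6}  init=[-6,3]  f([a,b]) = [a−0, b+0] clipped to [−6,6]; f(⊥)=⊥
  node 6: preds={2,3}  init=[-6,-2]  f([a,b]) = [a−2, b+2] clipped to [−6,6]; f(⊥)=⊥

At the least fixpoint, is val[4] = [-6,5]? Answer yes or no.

no

Worklist (20 pops):
  #1 pop 0: in=⊥ → ⊥ (no change)
  #2 pop 1: in=[-6,3] → [-6,4] (was [-6,-2]); enqueue []
  #3 pop 2: in=[-6,4] → [-6,6] (was [-6,-6]); enqueue [1]
  #4 pop 3: in=⊥ → ⊥ (no change)
  #5 pop 4: in=[-6,-2] → [-6,-4] (was ⊥); enqueue [0,3]
  #6 pop 5: in=[-6,-2] → [-6,3] (no change)
  #7 pop 6: in=[-6,6] → [-6,6] (was [-6,-2]); enqueue [4,5]
  #8 pop 1: in=[-6,6] → [-6,6] (was [-6,4]); enqueue [2]
  #9 pop 0: in=[-6,-4] → [-6,-2] (was ⊥); enqueue []
  #10 pop 3: in=[-6,-4] → [-6,-4] (was ⊥); enqueue [0,6]
  #11 pop 4: in=[-6,6] → [-6,4] (was [-6,-4]); enqueue [1,3]
  #12 pop 5: in=[-6,6] → [-6,6] (was [-6,3]); enqueue []
  #13 pop 2: in=[-6,6] → [-6,6] (no change)
  #14 pop 0: in=[-6,4] → [-6,6] (was [-6,-2]); enqueue [5]
  #15 pop 6: in=[-6,6] → [-6,6] (no change)
  #16 pop 1: in=[-6,6] → [-6,6] (no change)
  #17 pop 3: in=[-6,4] → [-6,4] (was [-6,-4]); enqueue [0,6]
  #18 pop 5: in=[-6,6] → [-6,6] (no change)
  #19 pop 0: in=[-6,4] → [-6,6] (no change)
  #20 pop 6: in=[-6,6] → [-6,6] (no change)

Fixpoint:
  val[0] = [-6,6]
  val[1] = [-6,6]
  val[2] = [-6,6]
  val[3] = [-6,4]
  val[4] = [-6,4]
  val[5] = [-6,6]
  val[6] = [-6,6]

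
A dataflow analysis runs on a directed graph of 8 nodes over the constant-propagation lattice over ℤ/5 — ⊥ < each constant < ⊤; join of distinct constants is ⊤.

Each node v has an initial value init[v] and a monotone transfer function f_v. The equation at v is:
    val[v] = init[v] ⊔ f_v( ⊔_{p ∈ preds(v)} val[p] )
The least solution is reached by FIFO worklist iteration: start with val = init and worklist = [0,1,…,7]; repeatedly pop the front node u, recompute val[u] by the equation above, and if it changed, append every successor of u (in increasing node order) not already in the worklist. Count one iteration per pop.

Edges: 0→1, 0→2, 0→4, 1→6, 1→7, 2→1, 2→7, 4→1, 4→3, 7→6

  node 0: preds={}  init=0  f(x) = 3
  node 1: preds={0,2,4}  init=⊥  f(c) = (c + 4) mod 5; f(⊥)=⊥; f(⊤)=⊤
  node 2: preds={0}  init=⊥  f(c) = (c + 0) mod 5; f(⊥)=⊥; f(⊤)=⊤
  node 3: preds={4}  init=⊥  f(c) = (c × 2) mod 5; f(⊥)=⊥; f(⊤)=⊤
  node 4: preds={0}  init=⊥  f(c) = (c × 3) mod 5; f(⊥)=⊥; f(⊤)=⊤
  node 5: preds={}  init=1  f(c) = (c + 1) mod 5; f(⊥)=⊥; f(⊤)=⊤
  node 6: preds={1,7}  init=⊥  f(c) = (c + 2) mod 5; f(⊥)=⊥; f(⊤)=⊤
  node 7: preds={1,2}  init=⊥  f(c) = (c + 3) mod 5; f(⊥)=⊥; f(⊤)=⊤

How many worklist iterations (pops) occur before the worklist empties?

11

Worklist (11 pops):
  #1 pop 0: in=⊥ → ⊤ (was 0); enqueue []
  #2 pop 1: in=⊤ → ⊤ (was ⊥); enqueue []
  #3 pop 2: in=⊤ → ⊤ (was ⊥); enqueue [1]
  #4 pop 3: in=⊥ → ⊥ (no change)
  #5 pop 4: in=⊤ → ⊤ (was ⊥); enqueue [3]
  #6 pop 5: in=⊥ → 1 (no change)
  #7 pop 6: in=⊤ → ⊤ (was ⊥); enqueue []
  #8 pop 7: in=⊤ → ⊤ (was ⊥); enqueue [6]
  #9 pop 1: in=⊤ → ⊤ (no change)
  #10 pop 3: in=⊤ → ⊤ (was ⊥); enqueue []
  #11 pop 6: in=⊤ → ⊤ (no change)

Fixpoint:
  val[0] = ⊤
  val[1] = ⊤
  val[2] = ⊤
  val[3] = ⊤
  val[4] = ⊤
  val[5] = 1
  val[6] = ⊤
  val[7] = ⊤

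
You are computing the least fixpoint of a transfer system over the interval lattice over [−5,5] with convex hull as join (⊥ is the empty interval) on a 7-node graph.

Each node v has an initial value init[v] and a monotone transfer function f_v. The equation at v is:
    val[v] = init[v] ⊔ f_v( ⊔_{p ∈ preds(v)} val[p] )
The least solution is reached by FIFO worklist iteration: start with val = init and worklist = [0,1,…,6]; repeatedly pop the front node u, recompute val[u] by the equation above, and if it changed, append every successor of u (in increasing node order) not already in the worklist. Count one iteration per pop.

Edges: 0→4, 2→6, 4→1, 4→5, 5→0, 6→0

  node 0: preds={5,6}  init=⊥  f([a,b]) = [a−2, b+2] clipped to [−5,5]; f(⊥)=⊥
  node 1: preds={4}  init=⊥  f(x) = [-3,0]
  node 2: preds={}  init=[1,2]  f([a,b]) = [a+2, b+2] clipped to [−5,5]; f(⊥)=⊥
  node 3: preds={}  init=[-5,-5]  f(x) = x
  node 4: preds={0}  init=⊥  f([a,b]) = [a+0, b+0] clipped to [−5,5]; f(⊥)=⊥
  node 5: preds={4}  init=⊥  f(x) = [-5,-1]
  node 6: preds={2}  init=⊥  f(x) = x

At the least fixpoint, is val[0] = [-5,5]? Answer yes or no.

no

Trace (11 dequeues):
  [1] u=0 | in ⊥ | out ⊥ | ==
  [2] u=1 | in ⊥ | out [-3,0] | prev ⊥ | push {}
  [3] u=2 | in ⊥ | out [1,2] | ==
  [4] u=3 | in ⊥ | out [-5,-5] | ==
  [5] u=4 | in ⊥ | out ⊥ | ==
  [6] u=5 | in ⊥ | out [-5,-1] | prev ⊥ | push {0}
  [7] u=6 | in [1,2] | out [1,2] | prev ⊥ | push {}
  [8] u=0 | in [-5,2] | out [-5,4] | prev ⊥ | push {4}
  [9] u=4 | in [-5,4] | out [-5,4] | prev ⊥ | push {1,5}
  [10] u=1 | in [-5,4] | out [-3,0] | ==
  [11] u=5 | in [-5,4] | out [-5,-1] | ==

Converged values:
  [0] [-5,4]
  [1] [-3,0]
  [2] [1,2]
  [3] [-5,-5]
  [4] [-5,4]
  [5] [-5,-1]
  [6] [1,2]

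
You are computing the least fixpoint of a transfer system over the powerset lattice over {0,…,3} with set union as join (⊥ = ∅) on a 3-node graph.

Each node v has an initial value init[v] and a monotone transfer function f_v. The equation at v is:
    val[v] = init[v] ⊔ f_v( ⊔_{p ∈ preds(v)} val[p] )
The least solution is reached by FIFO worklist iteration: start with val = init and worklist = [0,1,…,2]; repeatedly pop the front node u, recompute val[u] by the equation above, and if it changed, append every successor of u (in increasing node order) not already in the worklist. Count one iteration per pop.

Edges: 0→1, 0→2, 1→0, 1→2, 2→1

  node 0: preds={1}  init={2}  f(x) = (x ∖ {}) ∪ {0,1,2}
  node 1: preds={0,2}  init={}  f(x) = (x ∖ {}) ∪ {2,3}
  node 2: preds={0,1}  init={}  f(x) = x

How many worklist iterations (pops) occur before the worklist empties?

6

Worklist (6 pops):
  #1 pop 0: in={} → {0,1,2} (was {2}); enqueue []
  #2 pop 1: in={0,1,2} → {0,1,2,3} (was {}); enqueue [0]
  #3 pop 2: in={0,1,2,3} → {0,1,2,3} (was {}); enqueue [1]
  #4 pop 0: in={0,1,2,3} → {0,1,2,3} (was {0,1,2}); enqueue [2]
  #5 pop 1: in={0,1,2,3} → {0,1,2,3} (no change)
  #6 pop 2: in={0,1,2,3} → {0,1,2,3} (no change)

Fixpoint:
  val[0] = {0,1,2,3}
  val[1] = {0,1,2,3}
  val[2] = {0,1,2,3}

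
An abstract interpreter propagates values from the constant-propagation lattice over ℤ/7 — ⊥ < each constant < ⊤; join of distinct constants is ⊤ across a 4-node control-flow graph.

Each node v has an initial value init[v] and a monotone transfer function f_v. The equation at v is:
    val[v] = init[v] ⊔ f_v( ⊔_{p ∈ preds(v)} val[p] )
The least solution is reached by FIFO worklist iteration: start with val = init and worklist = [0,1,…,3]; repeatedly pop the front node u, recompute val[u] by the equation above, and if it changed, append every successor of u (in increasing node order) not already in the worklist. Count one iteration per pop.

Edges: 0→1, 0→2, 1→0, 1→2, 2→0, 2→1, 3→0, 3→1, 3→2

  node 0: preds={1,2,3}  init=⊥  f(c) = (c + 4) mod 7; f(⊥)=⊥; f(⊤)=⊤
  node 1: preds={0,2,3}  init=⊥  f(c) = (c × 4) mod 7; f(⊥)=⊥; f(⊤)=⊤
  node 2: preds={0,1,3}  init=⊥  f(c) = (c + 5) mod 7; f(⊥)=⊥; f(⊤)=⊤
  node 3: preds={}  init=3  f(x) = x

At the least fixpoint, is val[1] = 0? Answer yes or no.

Trace (7 dequeues):
  [1] u=0 | in 3 | out 0 | prev ⊥ | push {}
  [2] u=1 | in ⊤ | out ⊤ | prev ⊥ | push {0}
  [3] u=2 | in ⊤ | out ⊤ | prev ⊥ | push {1}
  [4] u=3 | in ⊥ | out 3 | ==
  [5] u=0 | in ⊤ | out ⊤ | prev 0 | push {2}
  [6] u=1 | in ⊤ | out ⊤ | ==
  [7] u=2 | in ⊤ | out ⊤ | ==

Converged values:
  [0] ⊤
  [1] ⊤
  [2] ⊤
  [3] 3

no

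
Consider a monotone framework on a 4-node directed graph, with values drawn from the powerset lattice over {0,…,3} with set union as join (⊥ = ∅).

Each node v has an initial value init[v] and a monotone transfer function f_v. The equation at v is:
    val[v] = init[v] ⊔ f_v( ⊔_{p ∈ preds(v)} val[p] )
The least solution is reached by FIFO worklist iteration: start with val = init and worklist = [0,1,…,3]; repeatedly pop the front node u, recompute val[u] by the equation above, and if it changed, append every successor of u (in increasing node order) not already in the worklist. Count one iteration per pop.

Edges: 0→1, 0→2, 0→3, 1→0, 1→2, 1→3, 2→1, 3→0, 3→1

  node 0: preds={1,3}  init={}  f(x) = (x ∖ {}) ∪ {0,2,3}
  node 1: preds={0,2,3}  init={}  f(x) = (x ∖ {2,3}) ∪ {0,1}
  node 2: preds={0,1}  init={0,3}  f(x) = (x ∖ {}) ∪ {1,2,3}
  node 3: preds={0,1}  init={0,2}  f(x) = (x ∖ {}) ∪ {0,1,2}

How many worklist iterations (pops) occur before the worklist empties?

Trace (8 dequeues):
  [1] u=0 | in {0,2} | out {0,2,3} | prev {} | push {}
  [2] u=1 | in {0,2,3} | out {0,1} | prev {} | push {0}
  [3] u=2 | in {0,1,2,3} | out {0,1,2,3} | prev {0,3} | push {1}
  [4] u=3 | in {0,1,2,3} | out {0,1,2,3} | prev {0,2} | push {}
  [5] u=0 | in {0,1,2,3} | out {0,1,2,3} | prev {0,2,3} | push {2,3}
  [6] u=1 | in {0,1,2,3} | out {0,1} | ==
  [7] u=2 | in {0,1,2,3} | out {0,1,2,3} | ==
  [8] u=3 | in {0,1,2,3} | out {0,1,2,3} | ==

Converged values:
  [0] {0,1,2,3}
  [1] {0,1}
  [2] {0,1,2,3}
  [3] {0,1,2,3}

8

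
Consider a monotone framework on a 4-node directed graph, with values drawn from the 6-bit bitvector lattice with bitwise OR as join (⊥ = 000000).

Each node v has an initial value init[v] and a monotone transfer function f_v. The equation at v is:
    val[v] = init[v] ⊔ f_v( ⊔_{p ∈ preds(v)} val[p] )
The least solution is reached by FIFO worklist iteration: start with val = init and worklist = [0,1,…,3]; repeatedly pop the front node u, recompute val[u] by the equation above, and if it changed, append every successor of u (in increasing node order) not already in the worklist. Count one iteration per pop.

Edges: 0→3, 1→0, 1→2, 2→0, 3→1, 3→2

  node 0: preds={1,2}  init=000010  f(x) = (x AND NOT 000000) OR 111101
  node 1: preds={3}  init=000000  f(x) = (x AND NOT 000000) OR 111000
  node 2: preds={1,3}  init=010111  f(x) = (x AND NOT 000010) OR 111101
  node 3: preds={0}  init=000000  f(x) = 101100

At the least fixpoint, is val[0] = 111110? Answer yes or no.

Trace (8 dequeues):
  [1] u=0 | in 010111 | out 111111 | prev 000010 | push {}
  [2] u=1 | in 000000 | out 111000 | prev 000000 | push {0}
  [3] u=2 | in 111000 | out 111111 | prev 010111 | push {}
  [4] u=3 | in 111111 | out 101100 | prev 000000 | push {1,2}
  [5] u=0 | in 111111 | out 111111 | ==
  [6] u=1 | in 101100 | out 111100 | prev 111000 | push {0}
  [7] u=2 | in 111100 | out 111111 | ==
  [8] u=0 | in 111111 | out 111111 | ==

Converged values:
  [0] 111111
  [1] 111100
  [2] 111111
  [3] 101100

no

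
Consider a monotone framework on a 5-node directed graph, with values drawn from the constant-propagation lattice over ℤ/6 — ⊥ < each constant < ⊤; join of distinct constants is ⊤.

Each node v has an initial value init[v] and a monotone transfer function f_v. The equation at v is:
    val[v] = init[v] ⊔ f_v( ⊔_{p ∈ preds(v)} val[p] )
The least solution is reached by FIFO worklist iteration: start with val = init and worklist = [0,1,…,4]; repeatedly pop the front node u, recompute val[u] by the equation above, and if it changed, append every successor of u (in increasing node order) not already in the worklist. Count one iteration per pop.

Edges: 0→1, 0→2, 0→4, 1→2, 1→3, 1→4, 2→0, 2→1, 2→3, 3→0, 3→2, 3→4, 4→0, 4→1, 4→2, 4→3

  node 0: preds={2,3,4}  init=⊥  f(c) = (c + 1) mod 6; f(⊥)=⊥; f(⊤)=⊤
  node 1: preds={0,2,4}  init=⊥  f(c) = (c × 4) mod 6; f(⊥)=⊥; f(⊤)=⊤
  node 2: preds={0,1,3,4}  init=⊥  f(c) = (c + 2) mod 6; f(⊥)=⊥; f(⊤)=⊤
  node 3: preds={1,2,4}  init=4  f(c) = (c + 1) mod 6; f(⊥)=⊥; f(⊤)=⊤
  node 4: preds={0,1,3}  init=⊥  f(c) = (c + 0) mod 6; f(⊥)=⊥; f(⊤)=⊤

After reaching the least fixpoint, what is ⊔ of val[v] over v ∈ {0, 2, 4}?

⊤

Iteration log — 10 steps:
  step 1. node 0  ⊔preds=4  new=5  old=⊥  +wl: 
  step 2. node 1  ⊔preds=5  new=2  old=⊥  +wl: 
  step 3. node 2  ⊔preds=⊤  new=⊤  old=⊥  +wl: 0,1
  step 4. node 3  ⊔preds=⊤  new=⊤  old=4  +wl: 2
  step 5. node 4  ⊔preds=⊤  new=⊤  old=⊥  +wl: 3
  step 6. node 0  ⊔preds=⊤  new=⊤  old=5  +wl: 4
  step 7. node 1  ⊔preds=⊤  new=⊤  old=2  +wl: 
  step 8. node 2  ⊔preds=⊤  new=⊤  stable
  step 9. node 3  ⊔preds=⊤  new=⊤  stable
  step 10. node 4  ⊔preds=⊤  new=⊤  stable

Least fixpoint reached:
  node 0: ⊤
  node 1: ⊤
  node 2: ⊤
  node 3: ⊤
  node 4: ⊤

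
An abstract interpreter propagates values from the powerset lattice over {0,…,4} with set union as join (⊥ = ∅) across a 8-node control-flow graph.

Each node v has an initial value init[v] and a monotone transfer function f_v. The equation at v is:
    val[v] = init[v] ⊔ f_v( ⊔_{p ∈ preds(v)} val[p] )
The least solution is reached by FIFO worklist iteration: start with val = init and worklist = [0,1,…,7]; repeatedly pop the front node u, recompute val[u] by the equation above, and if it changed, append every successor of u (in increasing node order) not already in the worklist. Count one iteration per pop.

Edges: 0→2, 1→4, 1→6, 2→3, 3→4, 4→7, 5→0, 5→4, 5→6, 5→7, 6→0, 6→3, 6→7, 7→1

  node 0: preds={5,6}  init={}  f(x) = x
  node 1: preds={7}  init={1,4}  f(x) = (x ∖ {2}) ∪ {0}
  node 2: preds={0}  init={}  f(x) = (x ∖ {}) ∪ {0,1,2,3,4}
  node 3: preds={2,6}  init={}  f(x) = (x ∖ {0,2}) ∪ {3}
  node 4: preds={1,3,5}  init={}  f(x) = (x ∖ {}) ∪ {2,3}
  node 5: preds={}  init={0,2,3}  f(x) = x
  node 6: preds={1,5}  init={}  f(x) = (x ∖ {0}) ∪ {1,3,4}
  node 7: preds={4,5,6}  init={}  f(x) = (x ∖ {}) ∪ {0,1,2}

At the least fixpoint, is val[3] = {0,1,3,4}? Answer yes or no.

Trace (14 dequeues):
  [1] u=0 | in {0,2,3} | out {0,2,3} | prev {} | push {}
  [2] u=1 | in {} | out {0,1,4} | prev {1,4} | push {}
  [3] u=2 | in {0,2,3} | out {0,1,2,3,4} | prev {} | push {}
  [4] u=3 | in {0,1,2,3,4} | out {1,3,4} | prev {} | push {}
  [5] u=4 | in {0,1,2,3,4} | out {0,1,2,3,4} | prev {} | push {}
  [6] u=5 | in {} | out {0,2,3} | ==
  [7] u=6 | in {0,1,2,3,4} | out {1,2,3,4} | prev {} | push {0,3}
  [8] u=7 | in {0,1,2,3,4} | out {0,1,2,3,4} | prev {} | push {1}
  [9] u=0 | in {0,1,2,3,4} | out {0,1,2,3,4} | prev {0,2,3} | push {2}
  [10] u=3 | in {0,1,2,3,4} | out {1,3,4} | ==
  [11] u=1 | in {0,1,2,3,4} | out {0,1,3,4} | prev {0,1,4} | push {4,6}
  [12] u=2 | in {0,1,2,3,4} | out {0,1,2,3,4} | ==
  [13] u=4 | in {0,1,2,3,4} | out {0,1,2,3,4} | ==
  [14] u=6 | in {0,1,2,3,4} | out {1,2,3,4} | ==

Converged values:
  [0] {0,1,2,3,4}
  [1] {0,1,3,4}
  [2] {0,1,2,3,4}
  [3] {1,3,4}
  [4] {0,1,2,3,4}
  [5] {0,2,3}
  [6] {1,2,3,4}
  [7] {0,1,2,3,4}

no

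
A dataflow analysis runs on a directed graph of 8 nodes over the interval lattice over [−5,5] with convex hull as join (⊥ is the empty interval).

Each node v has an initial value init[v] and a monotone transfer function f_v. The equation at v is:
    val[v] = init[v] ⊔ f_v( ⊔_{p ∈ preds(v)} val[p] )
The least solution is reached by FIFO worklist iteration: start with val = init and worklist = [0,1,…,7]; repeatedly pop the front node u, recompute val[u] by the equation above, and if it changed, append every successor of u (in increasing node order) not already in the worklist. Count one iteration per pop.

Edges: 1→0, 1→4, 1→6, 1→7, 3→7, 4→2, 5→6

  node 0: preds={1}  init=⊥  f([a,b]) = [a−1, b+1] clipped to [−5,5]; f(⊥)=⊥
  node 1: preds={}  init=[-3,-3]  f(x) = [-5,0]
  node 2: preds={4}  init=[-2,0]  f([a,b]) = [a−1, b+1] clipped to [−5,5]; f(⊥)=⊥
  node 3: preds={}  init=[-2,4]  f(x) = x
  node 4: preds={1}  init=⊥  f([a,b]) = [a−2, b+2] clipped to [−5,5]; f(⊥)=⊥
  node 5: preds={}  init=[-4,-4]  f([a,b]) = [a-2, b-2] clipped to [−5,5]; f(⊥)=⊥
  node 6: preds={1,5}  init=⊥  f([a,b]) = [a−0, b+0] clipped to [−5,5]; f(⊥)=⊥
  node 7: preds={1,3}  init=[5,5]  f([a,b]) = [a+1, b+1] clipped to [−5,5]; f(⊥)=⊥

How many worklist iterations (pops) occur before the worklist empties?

10

Trace (10 dequeues):
  [1] u=0 | in [-3,-3] | out [-4,-2] | prev ⊥ | push {}
  [2] u=1 | in ⊥ | out [-5,0] | prev [-3,-3] | push {0}
  [3] u=2 | in ⊥ | out [-2,0] | ==
  [4] u=3 | in ⊥ | out [-2,4] | ==
  [5] u=4 | in [-5,0] | out [-5,2] | prev ⊥ | push {2}
  [6] u=5 | in ⊥ | out [-4,-4] | ==
  [7] u=6 | in [-5,0] | out [-5,0] | prev ⊥ | push {}
  [8] u=7 | in [-5,4] | out [-4,5] | prev [5,5] | push {}
  [9] u=0 | in [-5,0] | out [-5,1] | prev [-4,-2] | push {}
  [10] u=2 | in [-5,2] | out [-5,3] | prev [-2,0] | push {}

Converged values:
  [0] [-5,1]
  [1] [-5,0]
  [2] [-5,3]
  [3] [-2,4]
  [4] [-5,2]
  [5] [-4,-4]
  [6] [-5,0]
  [7] [-4,5]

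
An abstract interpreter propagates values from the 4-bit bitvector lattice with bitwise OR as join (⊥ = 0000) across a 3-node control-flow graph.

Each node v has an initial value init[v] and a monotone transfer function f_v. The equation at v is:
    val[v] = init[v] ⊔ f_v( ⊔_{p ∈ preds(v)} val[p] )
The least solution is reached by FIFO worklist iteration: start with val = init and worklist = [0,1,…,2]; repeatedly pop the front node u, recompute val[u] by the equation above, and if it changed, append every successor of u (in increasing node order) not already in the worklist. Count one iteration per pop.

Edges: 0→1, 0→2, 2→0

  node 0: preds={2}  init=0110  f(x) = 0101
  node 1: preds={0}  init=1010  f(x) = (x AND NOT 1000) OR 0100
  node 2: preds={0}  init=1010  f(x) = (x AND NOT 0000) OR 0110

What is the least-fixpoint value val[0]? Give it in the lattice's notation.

Worklist (4 pops):
  #1 pop 0: in=1010 → 0111 (was 0110); enqueue []
  #2 pop 1: in=0111 → 1111 (was 1010); enqueue []
  #3 pop 2: in=0111 → 1111 (was 1010); enqueue [0]
  #4 pop 0: in=1111 → 0111 (no change)

Fixpoint:
  val[0] = 0111
  val[1] = 1111
  val[2] = 1111

0111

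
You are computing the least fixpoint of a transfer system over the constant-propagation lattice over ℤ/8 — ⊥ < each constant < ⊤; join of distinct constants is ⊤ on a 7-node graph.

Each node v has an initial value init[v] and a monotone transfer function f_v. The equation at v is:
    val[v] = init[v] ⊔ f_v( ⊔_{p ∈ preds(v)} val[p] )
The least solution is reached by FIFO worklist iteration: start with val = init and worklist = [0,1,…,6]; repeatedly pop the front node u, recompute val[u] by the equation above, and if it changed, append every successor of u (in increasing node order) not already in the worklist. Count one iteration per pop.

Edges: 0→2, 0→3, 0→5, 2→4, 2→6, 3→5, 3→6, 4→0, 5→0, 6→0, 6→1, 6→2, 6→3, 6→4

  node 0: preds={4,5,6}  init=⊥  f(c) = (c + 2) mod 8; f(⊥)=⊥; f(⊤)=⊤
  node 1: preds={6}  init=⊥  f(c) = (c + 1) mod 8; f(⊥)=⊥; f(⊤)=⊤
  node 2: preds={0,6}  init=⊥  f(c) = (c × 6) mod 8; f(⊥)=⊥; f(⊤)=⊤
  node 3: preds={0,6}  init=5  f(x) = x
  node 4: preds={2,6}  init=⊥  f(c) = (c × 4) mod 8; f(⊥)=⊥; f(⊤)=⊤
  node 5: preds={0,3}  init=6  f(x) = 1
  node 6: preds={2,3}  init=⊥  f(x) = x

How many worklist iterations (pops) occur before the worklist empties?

Iteration log — 15 steps:
  step 1. node 0  ⊔preds=6  new=0  old=⊥  +wl: 
  step 2. node 1  ⊔preds=⊥  new=⊥  stable
  step 3. node 2  ⊔preds=0  new=0  old=⊥  +wl: 
  step 4. node 3  ⊔preds=0  new=⊤  old=5  +wl: 
  step 5. node 4  ⊔preds=0  new=0  old=⊥  +wl: 0
  step 6. node 5  ⊔preds=⊤  new=⊤  old=6  +wl: 
  step 7. node 6  ⊔preds=⊤  new=⊤  old=⊥  +wl: 1,2,3,4
  step 8. node 0  ⊔preds=⊤  new=⊤  old=0  +wl: 5
  step 9. node 1  ⊔preds=⊤  new=⊤  old=⊥  +wl: 
  step 10. node 2  ⊔preds=⊤  new=⊤  old=0  +wl: 6
  step 11. node 3  ⊔preds=⊤  new=⊤  stable
  step 12. node 4  ⊔preds=⊤  new=⊤  old=0  +wl: 0
  step 13. node 5  ⊔preds=⊤  new=⊤  stable
  step 14. node 6  ⊔preds=⊤  new=⊤  stable
  step 15. node 0  ⊔preds=⊤  new=⊤  stable

Least fixpoint reached:
  node 0: ⊤
  node 1: ⊤
  node 2: ⊤
  node 3: ⊤
  node 4: ⊤
  node 5: ⊤
  node 6: ⊤

15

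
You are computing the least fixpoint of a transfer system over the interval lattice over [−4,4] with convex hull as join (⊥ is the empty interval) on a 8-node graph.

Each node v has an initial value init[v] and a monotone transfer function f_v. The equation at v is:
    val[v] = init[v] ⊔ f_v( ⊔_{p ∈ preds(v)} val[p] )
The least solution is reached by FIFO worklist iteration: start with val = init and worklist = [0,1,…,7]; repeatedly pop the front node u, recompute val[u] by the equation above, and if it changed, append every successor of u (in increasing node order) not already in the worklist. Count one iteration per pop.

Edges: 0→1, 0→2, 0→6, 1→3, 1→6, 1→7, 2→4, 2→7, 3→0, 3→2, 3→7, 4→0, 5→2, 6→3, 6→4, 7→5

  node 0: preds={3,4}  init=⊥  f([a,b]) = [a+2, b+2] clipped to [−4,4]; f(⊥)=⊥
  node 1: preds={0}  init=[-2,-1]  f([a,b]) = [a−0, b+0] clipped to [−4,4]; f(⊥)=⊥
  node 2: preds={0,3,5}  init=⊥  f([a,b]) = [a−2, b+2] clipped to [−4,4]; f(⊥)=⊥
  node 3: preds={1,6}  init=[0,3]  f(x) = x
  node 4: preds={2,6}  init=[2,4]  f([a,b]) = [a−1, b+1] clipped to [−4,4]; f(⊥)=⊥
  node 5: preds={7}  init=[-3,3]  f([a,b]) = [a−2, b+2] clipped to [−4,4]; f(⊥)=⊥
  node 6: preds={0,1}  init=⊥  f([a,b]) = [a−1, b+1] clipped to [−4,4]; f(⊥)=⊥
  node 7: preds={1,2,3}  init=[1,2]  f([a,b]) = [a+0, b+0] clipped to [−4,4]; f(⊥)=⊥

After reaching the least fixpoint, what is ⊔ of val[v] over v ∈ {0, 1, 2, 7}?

Trace (18 dequeues):
  [1] u=0 | in [0,4] | out [2,4] | prev ⊥ | push {}
  [2] u=1 | in [2,4] | out [-2,4] | prev [-2,-1] | push {}
  [3] u=2 | in [-3,4] | out [-4,4] | prev ⊥ | push {}
  [4] u=3 | in [-2,4] | out [-2,4] | prev [0,3] | push {0,2}
  [5] u=4 | in [-4,4] | out [-4,4] | prev [2,4] | push {}
  [6] u=5 | in [1,2] | out [-3,4] | prev [-3,3] | push {}
  [7] u=6 | in [-2,4] | out [-3,4] | prev ⊥ | push {3,4}
  [8] u=7 | in [-4,4] | out [-4,4] | prev [1,2] | push {5}
  [9] u=0 | in [-4,4] | out [-2,4] | prev [2,4] | push {1,6}
  [10] u=2 | in [-3,4] | out [-4,4] | ==
  [11] u=3 | in [-3,4] | out [-3,4] | prev [-2,4] | push {0,2,7}
  [12] u=4 | in [-4,4] | out [-4,4] | ==
  [13] u=5 | in [-4,4] | out [-4,4] | prev [-3,4] | push {}
  [14] u=1 | in [-2,4] | out [-2,4] | ==
  [15] u=6 | in [-2,4] | out [-3,4] | ==
  [16] u=0 | in [-4,4] | out [-2,4] | ==
  [17] u=2 | in [-4,4] | out [-4,4] | ==
  [18] u=7 | in [-4,4] | out [-4,4] | ==

Converged values:
  [0] [-2,4]
  [1] [-2,4]
  [2] [-4,4]
  [3] [-3,4]
  [4] [-4,4]
  [5] [-4,4]
  [6] [-3,4]
  [7] [-4,4]

[-4,4]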